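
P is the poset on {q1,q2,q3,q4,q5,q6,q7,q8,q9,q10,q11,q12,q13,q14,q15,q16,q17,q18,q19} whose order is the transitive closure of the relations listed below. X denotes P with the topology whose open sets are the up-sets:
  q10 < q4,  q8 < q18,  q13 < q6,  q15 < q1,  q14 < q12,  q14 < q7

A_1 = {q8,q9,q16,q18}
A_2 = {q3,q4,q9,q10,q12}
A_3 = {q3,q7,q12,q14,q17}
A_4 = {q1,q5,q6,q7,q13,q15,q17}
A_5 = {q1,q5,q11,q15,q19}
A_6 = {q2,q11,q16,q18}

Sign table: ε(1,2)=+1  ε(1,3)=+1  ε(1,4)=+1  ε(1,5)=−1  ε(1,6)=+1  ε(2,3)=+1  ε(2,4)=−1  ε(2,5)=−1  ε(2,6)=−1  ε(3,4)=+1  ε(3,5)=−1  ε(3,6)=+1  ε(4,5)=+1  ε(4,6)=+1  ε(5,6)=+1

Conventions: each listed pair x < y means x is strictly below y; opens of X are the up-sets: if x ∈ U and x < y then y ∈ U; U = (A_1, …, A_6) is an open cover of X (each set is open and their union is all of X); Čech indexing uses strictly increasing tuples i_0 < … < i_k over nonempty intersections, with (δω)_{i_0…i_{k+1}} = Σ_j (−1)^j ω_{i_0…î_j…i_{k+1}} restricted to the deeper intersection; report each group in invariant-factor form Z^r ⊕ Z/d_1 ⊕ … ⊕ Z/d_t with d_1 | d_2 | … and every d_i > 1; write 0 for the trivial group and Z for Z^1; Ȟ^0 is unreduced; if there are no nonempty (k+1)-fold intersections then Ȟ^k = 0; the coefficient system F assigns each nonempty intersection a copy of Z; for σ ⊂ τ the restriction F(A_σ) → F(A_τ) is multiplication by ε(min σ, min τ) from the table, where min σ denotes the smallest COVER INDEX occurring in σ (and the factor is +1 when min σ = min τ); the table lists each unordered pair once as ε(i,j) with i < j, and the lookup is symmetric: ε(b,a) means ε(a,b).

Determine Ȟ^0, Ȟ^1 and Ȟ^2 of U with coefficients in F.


nerve simplices:
  A12={q9} A16={q16,q18} A23={q3,q12} A34={q7,q17} A45={q1,q5,q15} A56={q11}
C dims 6,6; δ0: rk 5, SNF 1^5
degree 0: 6−5−0 = 1 → Ȟ^0 ≅ Z
degree 1: 6−0−5 = 1 → Ȟ^1 ≅ Z
degree 2: 0−0−0 = 0 → Ȟ^2 ≅ 0

Ȟ^0 ≅ Z; Ȟ^1 ≅ Z; Ȟ^2 ≅ 0


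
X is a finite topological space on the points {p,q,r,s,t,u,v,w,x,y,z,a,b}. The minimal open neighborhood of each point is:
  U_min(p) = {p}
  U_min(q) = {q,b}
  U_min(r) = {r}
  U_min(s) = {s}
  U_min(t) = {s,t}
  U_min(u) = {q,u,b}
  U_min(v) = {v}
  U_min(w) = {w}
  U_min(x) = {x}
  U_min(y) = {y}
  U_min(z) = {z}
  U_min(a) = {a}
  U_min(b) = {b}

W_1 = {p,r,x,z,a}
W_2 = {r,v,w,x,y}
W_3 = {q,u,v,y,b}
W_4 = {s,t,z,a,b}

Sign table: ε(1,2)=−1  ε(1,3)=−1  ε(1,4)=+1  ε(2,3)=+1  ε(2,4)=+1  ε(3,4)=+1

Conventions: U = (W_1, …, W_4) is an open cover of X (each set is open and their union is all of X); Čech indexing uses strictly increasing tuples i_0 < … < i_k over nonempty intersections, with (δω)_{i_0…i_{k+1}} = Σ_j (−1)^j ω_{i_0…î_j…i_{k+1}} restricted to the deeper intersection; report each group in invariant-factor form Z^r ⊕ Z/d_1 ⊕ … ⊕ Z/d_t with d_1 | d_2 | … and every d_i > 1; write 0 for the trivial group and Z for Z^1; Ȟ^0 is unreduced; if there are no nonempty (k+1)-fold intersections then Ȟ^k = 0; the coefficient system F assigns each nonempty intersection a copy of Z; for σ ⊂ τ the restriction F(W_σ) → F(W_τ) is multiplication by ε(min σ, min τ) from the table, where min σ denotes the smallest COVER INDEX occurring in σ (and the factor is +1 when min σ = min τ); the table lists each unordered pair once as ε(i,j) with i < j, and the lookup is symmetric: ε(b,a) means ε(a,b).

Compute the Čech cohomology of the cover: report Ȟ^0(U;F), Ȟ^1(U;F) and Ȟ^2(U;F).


cover nerve:
  W12={r,x} W14={z,a} W23={v,y} W34={b}
C dims 4,4; δ0: rk 4, SNF 1^3·2
Ȟ^0: (4−4)−0=0 ⇒ 0
Ȟ^1: (4−0)−4=0 plus torsion [2] ⇒ Z/2
Ȟ^2: (0−0)−0=0 ⇒ 0

Ȟ^0(U;F) ≅ 0,  Ȟ^1(U;F) ≅ Z/2,  Ȟ^2(U;F) ≅ 0


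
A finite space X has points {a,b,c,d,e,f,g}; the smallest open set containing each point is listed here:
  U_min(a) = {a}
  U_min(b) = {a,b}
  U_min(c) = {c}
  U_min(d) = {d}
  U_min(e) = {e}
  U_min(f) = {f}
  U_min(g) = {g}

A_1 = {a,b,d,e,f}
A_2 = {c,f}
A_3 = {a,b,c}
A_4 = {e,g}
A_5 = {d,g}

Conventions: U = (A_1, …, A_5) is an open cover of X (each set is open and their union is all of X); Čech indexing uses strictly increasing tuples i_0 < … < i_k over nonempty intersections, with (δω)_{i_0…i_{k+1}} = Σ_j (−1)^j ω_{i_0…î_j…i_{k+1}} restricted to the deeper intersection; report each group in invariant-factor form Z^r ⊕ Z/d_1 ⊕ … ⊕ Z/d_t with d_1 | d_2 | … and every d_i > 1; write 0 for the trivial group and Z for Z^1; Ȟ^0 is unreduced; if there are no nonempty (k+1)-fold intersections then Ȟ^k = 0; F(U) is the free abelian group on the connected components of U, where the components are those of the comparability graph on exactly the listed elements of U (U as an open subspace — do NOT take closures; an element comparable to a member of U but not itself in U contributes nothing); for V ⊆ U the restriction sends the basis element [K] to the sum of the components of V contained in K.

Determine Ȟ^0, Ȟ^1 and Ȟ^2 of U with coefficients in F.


intersection data:
  A12={f} A13={a,b} A14={e} A15={d} A23={c} A45={g}
components per intersection:
  A1: {a,b} {d} {e} {f}
  A2: {c} {f}
  A3: {a,b} {c}
  A4: {e} {g}
  A5: {d} {g}
  A12: {f}
  A13: {a,b}
  A14: {e}
  A15: {d}
  A23: {c}
  A45: {g}
C dims 12,6; δ0: rk 6, SNF 1^6
Ȟ^0 = (12 − 6) − 0 = 6, so Ȟ^0 ≅ Z^6
Ȟ^1 = (6 − 0) − 6 = 0, so Ȟ^1 ≅ 0
Ȟ^2 = (0 − 0) − 0 = 0, so Ȟ^2 ≅ 0

Ȟ^0(U;F) ≅ Z^6, Ȟ^1(U;F) ≅ 0, Ȟ^2(U;F) ≅ 0


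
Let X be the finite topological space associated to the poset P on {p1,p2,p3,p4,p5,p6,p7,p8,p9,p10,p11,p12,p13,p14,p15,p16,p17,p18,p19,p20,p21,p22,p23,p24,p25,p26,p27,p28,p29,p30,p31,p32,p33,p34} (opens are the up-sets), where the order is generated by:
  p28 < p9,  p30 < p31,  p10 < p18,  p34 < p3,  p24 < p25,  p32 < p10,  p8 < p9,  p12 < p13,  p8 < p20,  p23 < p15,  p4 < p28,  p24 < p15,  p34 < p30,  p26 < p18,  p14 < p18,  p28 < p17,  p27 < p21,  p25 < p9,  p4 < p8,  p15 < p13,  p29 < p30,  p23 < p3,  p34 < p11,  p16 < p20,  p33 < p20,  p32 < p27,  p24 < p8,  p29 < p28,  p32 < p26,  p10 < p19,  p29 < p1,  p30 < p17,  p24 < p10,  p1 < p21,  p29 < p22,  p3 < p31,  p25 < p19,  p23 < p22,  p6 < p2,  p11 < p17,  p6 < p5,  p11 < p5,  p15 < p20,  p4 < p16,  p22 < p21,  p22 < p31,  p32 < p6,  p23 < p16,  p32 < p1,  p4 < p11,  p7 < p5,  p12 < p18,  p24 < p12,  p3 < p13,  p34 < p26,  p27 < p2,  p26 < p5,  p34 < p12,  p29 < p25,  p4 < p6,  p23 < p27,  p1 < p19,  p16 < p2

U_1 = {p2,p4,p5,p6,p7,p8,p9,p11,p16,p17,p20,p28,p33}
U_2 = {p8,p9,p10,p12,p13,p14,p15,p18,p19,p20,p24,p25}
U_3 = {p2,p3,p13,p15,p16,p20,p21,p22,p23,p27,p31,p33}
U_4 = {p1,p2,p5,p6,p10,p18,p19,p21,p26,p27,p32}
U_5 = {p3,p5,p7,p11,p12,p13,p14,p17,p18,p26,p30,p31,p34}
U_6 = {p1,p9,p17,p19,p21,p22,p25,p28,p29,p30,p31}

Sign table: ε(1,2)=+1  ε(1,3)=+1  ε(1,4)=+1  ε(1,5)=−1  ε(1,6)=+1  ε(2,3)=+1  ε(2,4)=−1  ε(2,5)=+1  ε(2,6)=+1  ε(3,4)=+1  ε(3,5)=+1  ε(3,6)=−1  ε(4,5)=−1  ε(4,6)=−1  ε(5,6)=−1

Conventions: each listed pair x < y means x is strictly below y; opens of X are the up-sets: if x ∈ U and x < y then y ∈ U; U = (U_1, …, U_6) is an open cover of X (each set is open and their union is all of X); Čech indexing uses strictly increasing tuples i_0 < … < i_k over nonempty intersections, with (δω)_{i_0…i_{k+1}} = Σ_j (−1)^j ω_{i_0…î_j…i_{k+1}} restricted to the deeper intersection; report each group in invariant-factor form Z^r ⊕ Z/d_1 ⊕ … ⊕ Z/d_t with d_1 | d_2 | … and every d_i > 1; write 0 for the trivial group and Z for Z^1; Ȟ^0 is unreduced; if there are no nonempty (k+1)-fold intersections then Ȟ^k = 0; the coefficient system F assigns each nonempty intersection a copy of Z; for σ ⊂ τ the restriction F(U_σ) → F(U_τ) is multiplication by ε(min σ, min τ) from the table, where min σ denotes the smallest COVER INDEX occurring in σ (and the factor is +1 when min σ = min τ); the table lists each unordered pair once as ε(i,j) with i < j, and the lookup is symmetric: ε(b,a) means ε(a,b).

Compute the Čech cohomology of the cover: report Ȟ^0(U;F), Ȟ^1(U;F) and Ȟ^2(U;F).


Ȟ^0 ≅ 0; Ȟ^1 ≅ Z/2; Ȟ^2 ≅ Z

nonempty intersections:
  U12={p8,p9,p20} U13={p2,p16,p20,p33} U14={p2,p5,p6} U15={p5,p7,p11,p17} U16={p9,p17,p28} U23={p13,p15,p20} U24={p10,p18,p19} U25={p12,p13,p14,p18} U26={p9,p19,p25} U34={p2,p21,p27} U35={p3,p13,p31} U36={p21,p22,p31} U45={p5,p18,p26} U46={p1,p19,p21} U56={p17,p30,p31}
  U123={p20} U126={p9} U134={p2} U145={p5} U156={p17} U235={p13} U245={p18} U246={p19} U346={p21} U356={p31}
C dims 6,15,10; δ0: rk 6, SNF 1^5·2; δ1: rk 9, SNF 1^9
Ȟ^0: (6−6)−0=0 ⇒ 0
Ȟ^1: (15−9)−6=0 plus torsion [2] ⇒ Z/2
Ȟ^2: (10−0)−9=1 ⇒ Z


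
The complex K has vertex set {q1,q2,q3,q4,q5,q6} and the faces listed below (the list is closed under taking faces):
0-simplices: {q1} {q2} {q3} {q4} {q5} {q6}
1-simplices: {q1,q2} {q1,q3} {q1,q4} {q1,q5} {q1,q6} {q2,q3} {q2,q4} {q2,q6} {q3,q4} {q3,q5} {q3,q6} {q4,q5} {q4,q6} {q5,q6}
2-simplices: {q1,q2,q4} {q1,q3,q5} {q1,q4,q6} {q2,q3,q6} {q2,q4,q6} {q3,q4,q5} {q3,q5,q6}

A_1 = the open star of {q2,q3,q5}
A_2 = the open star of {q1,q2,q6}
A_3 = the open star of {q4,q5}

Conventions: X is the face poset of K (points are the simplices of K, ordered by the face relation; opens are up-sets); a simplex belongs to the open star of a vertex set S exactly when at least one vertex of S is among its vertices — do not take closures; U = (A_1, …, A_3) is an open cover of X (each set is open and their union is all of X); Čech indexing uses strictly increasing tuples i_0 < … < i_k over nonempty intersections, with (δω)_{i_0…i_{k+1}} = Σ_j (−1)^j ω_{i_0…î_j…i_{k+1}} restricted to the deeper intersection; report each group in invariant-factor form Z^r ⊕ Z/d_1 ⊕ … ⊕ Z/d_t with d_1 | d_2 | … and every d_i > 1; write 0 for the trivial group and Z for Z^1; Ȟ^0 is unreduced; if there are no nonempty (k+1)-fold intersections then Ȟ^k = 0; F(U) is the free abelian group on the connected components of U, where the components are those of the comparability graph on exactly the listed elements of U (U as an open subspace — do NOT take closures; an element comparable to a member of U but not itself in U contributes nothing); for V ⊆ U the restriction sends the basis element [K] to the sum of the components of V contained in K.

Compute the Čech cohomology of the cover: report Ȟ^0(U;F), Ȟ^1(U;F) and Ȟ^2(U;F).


nonempty intersections:
  A1={{q2},{q3},{q5},{q1,q2},{q1,q3},{q1,q5},{q2,q3},{q2,q4},{q2,q6},{q3,q4},{q3,q5},{q3,q6},{q4,q5},{q5,q6},{q1,q2,q4},{q1,q3,q5},{q2,q3,q6},{q2,q4,q6},{q3,q4,q5},{q3,q5,q6}} A2={{q1},{q2},{q6},{q1,q2},{q1,q3},{q1,q4},{q1,q5},{q1,q6},{q2,q3},{q2,q4},{q2,q6},{q3,q6},{q4,q6},{q5,q6},{q1,q2,q4},{q1,q3,q5},{q1,q4,q6},{q2,q3,q6},{q2,q4,q6},{q3,q5,q6}} A3={{q4},{q5},{q1,q4},{q1,q5},{q2,q4},{q3,q4},{q3,q5},{q4,q5},{q4,q6},{q5,q6},{q1,q2,q4},{q1,q3,q5},{q1,q4,q6},{q2,q4,q6},{q3,q4,q5},{q3,q5,q6}}
  A12={{q2},{q1,q2},{q1,q3},{q1,q5},{q2,q3},{q2,q4},{q2,q6},{q3,q6},{q5,q6},{q1,q2,q4},{q1,q3,q5},{q2,q3,q6},{q2,q4,q6},{q3,q5,q6}} A13={{q5},{q1,q5},{q2,q4},{q3,q4},{q3,q5},{q4,q5},{q5,q6},{q1,q2,q4},{q1,q3,q5},{q2,q4,q6},{q3,q4,q5},{q3,q5,q6}} A23={{q1,q4},{q1,q5},{q2,q4},{q4,q6},{q5,q6},{q1,q2,q4},{q1,q3,q5},{q1,q4,q6},{q2,q4,q6},{q3,q5,q6}}
  A123={{q1,q5},{q2,q4},{q5,q6},{q1,q2,q4},{q1,q3,q5},{q2,q4,q6},{q3,q5,q6}}
components per intersection:
  A1: {{q2},{q3},{q5},{q1,q2},{q1,q3},{q1,q5},{q2,q3},{q2,q4},{q2,q6},{q3,q4},{q3,q5},{q3,q6},{q4,q5},{q5,q6},{q1,q2,q4},{q1,q3,q5},{q2,q3,q6},{q2,q4,q6},{q3,q4,q5},{q3,q5,q6}}
  A2: {{q1},{q2},{q6},{q1,q2},{q1,q3},{q1,q4},{q1,q5},{q1,q6},{q2,q3},{q2,q4},{q2,q6},{q3,q6},{q4,q6},{q5,q6},{q1,q2,q4},{q1,q3,q5},{q1,q4,q6},{q2,q3,q6},{q2,q4,q6},{q3,q5,q6}}
  A3: {{q4},{q5},{q1,q4},{q1,q5},{q2,q4},{q3,q4},{q3,q5},{q4,q5},{q4,q6},{q5,q6},{q1,q2,q4},{q1,q3,q5},{q1,q4,q6},{q2,q4,q6},{q3,q4,q5},{q3,q5,q6}}
  A12: {{q2},{q1,q2},{q2,q3},{q2,q4},{q2,q6},{q3,q6},{q5,q6},{q1,q2,q4},{q2,q3,q6},{q2,q4,q6},{q3,q5,q6}} {{q1,q3},{q1,q5},{q1,q3,q5}}
  A13: {{q5},{q1,q5},{q3,q4},{q3,q5},{q4,q5},{q5,q6},{q1,q3,q5},{q3,q4,q5},{q3,q5,q6}} {{q2,q4},{q1,q2,q4},{q2,q4,q6}}
  A23: {{q1,q4},{q2,q4},{q4,q6},{q1,q2,q4},{q1,q4,q6},{q2,q4,q6}} {{q1,q5},{q1,q3,q5}} {{q5,q6},{q3,q5,q6}}
  A123: {{q1,q5},{q1,q3,q5}} {{q2,q4},{q1,q2,q4},{q2,q4,q6}} {{q5,q6},{q3,q5,q6}}
C dims 3,7,3; δ0: rk 2, SNF 1^2; δ1: rk 3, SNF 1^3
Ȟ^0: (3−2)−0=1 ⇒ Z
Ȟ^1: (7−3)−2=2 ⇒ Z^2
Ȟ^2: (3−0)−3=0 ⇒ 0

Ȟ^0 = Z, Ȟ^1 = Z^2 and Ȟ^2 = 0


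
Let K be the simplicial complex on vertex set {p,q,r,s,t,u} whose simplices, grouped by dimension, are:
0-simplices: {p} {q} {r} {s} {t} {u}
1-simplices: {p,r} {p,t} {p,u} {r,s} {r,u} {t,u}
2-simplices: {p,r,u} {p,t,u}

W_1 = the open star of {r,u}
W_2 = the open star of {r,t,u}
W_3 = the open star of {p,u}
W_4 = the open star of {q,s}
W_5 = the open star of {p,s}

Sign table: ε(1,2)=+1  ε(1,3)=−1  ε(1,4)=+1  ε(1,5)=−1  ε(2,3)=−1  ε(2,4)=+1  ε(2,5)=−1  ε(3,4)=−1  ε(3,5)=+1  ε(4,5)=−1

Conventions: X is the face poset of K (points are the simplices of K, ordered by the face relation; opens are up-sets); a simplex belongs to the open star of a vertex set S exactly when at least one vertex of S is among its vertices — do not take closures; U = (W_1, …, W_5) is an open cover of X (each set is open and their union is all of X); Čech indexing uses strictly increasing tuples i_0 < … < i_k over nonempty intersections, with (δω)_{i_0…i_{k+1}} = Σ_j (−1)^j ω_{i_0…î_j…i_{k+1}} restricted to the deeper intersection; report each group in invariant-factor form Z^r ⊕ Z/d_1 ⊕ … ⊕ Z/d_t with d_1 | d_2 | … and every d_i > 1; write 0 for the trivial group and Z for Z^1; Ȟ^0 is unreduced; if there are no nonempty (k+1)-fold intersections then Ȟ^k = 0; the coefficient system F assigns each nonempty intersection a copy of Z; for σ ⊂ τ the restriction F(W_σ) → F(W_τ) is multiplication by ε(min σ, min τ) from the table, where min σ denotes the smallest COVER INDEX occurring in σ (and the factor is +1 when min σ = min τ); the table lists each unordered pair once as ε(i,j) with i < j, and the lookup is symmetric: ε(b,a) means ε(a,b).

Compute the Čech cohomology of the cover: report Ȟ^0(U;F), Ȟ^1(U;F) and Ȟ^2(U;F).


Ȟ^0 = Z,  Ȟ^1 = 0,  Ȟ^2 = 0

nonempty overlaps:
  W1={{r},{u},{p,r},{p,u},{r,s},{r,u},{t,u},{p,r,u},{p,t,u}} W2={{r},{t},{u},{p,r},{p,t},{p,u},{r,s},{r,u},{t,u},{p,r,u},{p,t,u}} W3={{p},{u},{p,r},{p,t},{p,u},{r,u},{t,u},{p,r,u},{p,t,u}} W4={{q},{s},{r,s}} W5={{p},{s},{p,r},{p,t},{p,u},{r,s},{p,r,u},{p,t,u}}
  W12={{r},{u},{p,r},{p,u},{r,s},{r,u},{t,u},{p,r,u},{p,t,u}} W13={{u},{p,r},{p,u},{r,u},{t,u},{p,r,u},{p,t,u}} W14={{r,s}} W15={{p,r},{p,u},{r,s},{p,r,u},{p,t,u}} W23={{u},{p,r},{p,t},{p,u},{r,u},{t,u},{p,r,u},{p,t,u}} W24={{r,s}} W25={{p,r},{p,t},{p,u},{r,s},{p,r,u},{p,t,u}} W35={{p},{p,r},{p,t},{p,u},{p,r,u},{p,t,u}} W45={{s},{r,s}}
  W123={{u},{p,r},{p,u},{r,u},{t,u},{p,r,u},{p,t,u}} W124={{r,s}} W125={{p,r},{p,u},{r,s},{p,r,u},{p,t,u}} W135={{p,r},{p,u},{p,r,u},{p,t,u}} W145={{r,s}} W235={{p,r},{p,t},{p,u},{p,r,u},{p,t,u}} W245={{r,s}}
  W1235={{p,r},{p,u},{p,r,u},{p,t,u}} W1245={{r,s}}
C dims 5,9,7,2; δ0: rk 4, SNF 1^4; δ1: rk 5, SNF 1^5; δ2: rk 2, SNF 1^2
degree 0: 5−4−0 = 1 → Ȟ^0 ≅ Z
degree 1: 9−5−4 = 0 → Ȟ^1 ≅ 0
degree 2: 7−2−5 = 0 → Ȟ^2 ≅ 0


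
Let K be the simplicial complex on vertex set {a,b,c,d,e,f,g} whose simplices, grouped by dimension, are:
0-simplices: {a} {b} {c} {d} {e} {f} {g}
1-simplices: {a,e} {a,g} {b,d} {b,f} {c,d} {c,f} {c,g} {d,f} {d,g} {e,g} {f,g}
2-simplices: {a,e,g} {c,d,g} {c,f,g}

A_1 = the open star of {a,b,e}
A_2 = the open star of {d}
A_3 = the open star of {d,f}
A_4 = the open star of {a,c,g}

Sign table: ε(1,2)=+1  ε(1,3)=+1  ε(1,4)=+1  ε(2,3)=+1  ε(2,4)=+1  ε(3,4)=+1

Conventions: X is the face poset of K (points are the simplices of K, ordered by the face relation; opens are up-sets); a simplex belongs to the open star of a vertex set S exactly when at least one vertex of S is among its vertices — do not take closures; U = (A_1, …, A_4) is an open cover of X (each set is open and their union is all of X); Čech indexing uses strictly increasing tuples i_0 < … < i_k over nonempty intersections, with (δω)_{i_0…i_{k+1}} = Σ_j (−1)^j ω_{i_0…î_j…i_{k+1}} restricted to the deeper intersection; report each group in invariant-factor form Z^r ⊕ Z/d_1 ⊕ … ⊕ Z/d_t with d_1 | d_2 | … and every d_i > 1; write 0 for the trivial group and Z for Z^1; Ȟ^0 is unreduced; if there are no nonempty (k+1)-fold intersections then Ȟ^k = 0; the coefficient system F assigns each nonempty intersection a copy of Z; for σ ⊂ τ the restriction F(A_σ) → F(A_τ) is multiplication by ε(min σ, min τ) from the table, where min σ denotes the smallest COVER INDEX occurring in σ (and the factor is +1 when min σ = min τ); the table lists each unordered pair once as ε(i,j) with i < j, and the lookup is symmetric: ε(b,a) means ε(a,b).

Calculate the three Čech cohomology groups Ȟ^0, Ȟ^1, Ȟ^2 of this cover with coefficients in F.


nerve simplices:
  A1={{a},{b},{e},{a,e},{a,g},{b,d},{b,f},{e,g},{a,e,g}} A2={{d},{b,d},{c,d},{d,f},{d,g},{c,d,g}} A3={{d},{f},{b,d},{b,f},{c,d},{c,f},{d,f},{d,g},{f,g},{c,d,g},{c,f,g}} A4={{a},{c},{g},{a,e},{a,g},{c,d},{c,f},{c,g},{d,g},{e,g},{f,g},{a,e,g},{c,d,g},{c,f,g}}
  A12={{b,d}} A13={{b,d},{b,f}} A14={{a},{a,e},{a,g},{e,g},{a,e,g}} A23={{d},{b,d},{c,d},{d,f},{d,g},{c,d,g}} A24={{c,d},{d,g},{c,d,g}} A34={{c,d},{c,f},{d,g},{f,g},{c,d,g},{c,f,g}}
  A123={{b,d}} A234={{c,d},{d,g},{c,d,g}}
C dims 4,6,2; δ0: rk 3, SNF 1^3; δ1: rk 2, SNF 1^2
degree 0: 4−3−0 = 1 → Ȟ^0 ≅ Z
degree 1: 6−2−3 = 1 → Ȟ^1 ≅ Z
degree 2: 2−0−2 = 0 → Ȟ^2 ≅ 0

Ȟ^0 = Z, Ȟ^1 = Z and Ȟ^2 = 0


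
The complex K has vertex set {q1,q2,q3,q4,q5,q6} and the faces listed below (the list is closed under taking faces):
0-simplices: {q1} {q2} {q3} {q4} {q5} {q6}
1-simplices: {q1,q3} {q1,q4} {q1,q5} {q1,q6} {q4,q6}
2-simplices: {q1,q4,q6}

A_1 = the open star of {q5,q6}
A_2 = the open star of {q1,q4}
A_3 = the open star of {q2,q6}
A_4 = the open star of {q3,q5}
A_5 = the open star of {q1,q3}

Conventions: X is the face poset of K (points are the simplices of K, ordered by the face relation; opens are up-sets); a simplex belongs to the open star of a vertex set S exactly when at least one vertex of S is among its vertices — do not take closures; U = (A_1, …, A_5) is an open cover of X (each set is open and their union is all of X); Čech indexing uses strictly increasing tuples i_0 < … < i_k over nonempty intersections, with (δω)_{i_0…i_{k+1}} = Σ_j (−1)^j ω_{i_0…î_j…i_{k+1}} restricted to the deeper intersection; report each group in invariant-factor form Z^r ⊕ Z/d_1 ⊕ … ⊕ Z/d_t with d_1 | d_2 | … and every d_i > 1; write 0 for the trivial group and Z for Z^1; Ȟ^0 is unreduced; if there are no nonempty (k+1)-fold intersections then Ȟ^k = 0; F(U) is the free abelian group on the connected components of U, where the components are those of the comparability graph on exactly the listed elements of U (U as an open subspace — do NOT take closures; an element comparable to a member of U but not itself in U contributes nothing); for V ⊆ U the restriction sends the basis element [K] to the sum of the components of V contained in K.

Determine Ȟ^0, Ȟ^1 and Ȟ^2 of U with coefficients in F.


Ȟ^0(U;F) ≅ Z^2, Ȟ^1(U;F) ≅ 0 and Ȟ^2(U;F) ≅ 0

nerve of the cover:
  A1={{q5},{q6},{q1,q5},{q1,q6},{q4,q6},{q1,q4,q6}} A2={{q1},{q4},{q1,q3},{q1,q4},{q1,q5},{q1,q6},{q4,q6},{q1,q4,q6}} A3={{q2},{q6},{q1,q6},{q4,q6},{q1,q4,q6}} A4={{q3},{q5},{q1,q3},{q1,q5}} A5={{q1},{q3},{q1,q3},{q1,q4},{q1,q5},{q1,q6},{q1,q4,q6}}
  A12={{q1,q5},{q1,q6},{q4,q6},{q1,q4,q6}} A13={{q6},{q1,q6},{q4,q6},{q1,q4,q6}} A14={{q5},{q1,q5}} A15={{q1,q5},{q1,q6},{q1,q4,q6}} A23={{q1,q6},{q4,q6},{q1,q4,q6}} A24={{q1,q3},{q1,q5}} A25={{q1},{q1,q3},{q1,q4},{q1,q5},{q1,q6},{q1,q4,q6}} A35={{q1,q6},{q1,q4,q6}} A45={{q3},{q1,q3},{q1,q5}}
  A123={{q1,q6},{q4,q6},{q1,q4,q6}} A124={{q1,q5}} A125={{q1,q5},{q1,q6},{q1,q4,q6}} A135={{q1,q6},{q1,q4,q6}} A145={{q1,q5}} A235={{q1,q6},{q1,q4,q6}} A245={{q1,q3},{q1,q5}}
  A1235={{q1,q6},{q1,q4,q6}} A1245={{q1,q5}}
components per intersection:
  A1: {{q5},{q1,q5}} {{q6},{q1,q6},{q4,q6},{q1,q4,q6}}
  A2: {{q1},{q4},{q1,q3},{q1,q4},{q1,q5},{q1,q6},{q4,q6},{q1,q4,q6}}
  A3: {{q2}} {{q6},{q1,q6},{q4,q6},{q1,q4,q6}}
  A4: {{q3},{q1,q3}} {{q5},{q1,q5}}
  A5: {{q1},{q3},{q1,q3},{q1,q4},{q1,q5},{q1,q6},{q1,q4,q6}}
  A12: {{q1,q5}} {{q1,q6},{q4,q6},{q1,q4,q6}}
  A13: {{q6},{q1,q6},{q4,q6},{q1,q4,q6}}
  A14: {{q5},{q1,q5}}
  A15: {{q1,q5}} {{q1,q6},{q1,q4,q6}}
  A23: {{q1,q6},{q4,q6},{q1,q4,q6}}
  A24: {{q1,q3}} {{q1,q5}}
  A25: {{q1},{q1,q3},{q1,q4},{q1,q5},{q1,q6},{q1,q4,q6}}
  A35: {{q1,q6},{q1,q4,q6}}
  A45: {{q3},{q1,q3}} {{q1,q5}}
  A123: {{q1,q6},{q4,q6},{q1,q4,q6}}
  A124: {{q1,q5}}
  A125: {{q1,q5}} {{q1,q6},{q1,q4,q6}}
  A135: {{q1,q6},{q1,q4,q6}}
  A145: {{q1,q5}}
  A235: {{q1,q6},{q1,q4,q6}}
  A245: {{q1,q3}} {{q1,q5}}
  A1235: {{q1,q6},{q1,q4,q6}}
  A1245: {{q1,q5}}
C dims 8,13,9,2; δ0: rk 6, SNF 1^6; δ1: rk 7, SNF 1^7; δ2: rk 2, SNF 1^2
Ȟ^0 = (8 − 6) − 0 = 2, so Ȟ^0 ≅ Z^2
Ȟ^1 = (13 − 7) − 6 = 0, so Ȟ^1 ≅ 0
Ȟ^2 = (9 − 2) − 7 = 0, so Ȟ^2 ≅ 0


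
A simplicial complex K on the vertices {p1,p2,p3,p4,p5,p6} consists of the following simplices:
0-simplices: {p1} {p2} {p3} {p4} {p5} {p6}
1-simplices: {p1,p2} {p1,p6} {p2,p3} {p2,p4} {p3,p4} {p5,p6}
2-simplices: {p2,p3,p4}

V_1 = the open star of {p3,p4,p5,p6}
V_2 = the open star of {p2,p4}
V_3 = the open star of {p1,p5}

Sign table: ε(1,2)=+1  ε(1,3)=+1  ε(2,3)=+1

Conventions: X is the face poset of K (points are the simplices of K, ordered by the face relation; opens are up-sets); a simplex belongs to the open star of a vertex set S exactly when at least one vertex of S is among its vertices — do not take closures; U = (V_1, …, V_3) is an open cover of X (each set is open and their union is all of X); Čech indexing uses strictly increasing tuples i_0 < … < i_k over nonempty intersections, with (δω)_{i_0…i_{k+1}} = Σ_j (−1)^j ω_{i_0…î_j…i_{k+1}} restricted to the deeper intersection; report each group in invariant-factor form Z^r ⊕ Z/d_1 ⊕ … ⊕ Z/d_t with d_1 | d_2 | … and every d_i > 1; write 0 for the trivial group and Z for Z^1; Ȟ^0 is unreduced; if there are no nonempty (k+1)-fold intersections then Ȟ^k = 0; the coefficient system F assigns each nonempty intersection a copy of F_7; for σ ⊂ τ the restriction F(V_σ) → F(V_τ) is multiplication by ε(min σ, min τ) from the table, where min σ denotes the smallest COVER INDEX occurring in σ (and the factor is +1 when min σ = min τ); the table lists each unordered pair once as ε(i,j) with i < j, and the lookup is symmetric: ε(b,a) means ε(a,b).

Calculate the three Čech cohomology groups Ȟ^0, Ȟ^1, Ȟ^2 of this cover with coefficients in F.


nerve simplices:
  V1={{p3},{p4},{p5},{p6},{p1,p6},{p2,p3},{p2,p4},{p3,p4},{p5,p6},{p2,p3,p4}} V2={{p2},{p4},{p1,p2},{p2,p3},{p2,p4},{p3,p4},{p2,p3,p4}} V3={{p1},{p5},{p1,p2},{p1,p6},{p5,p6}}
  V12={{p4},{p2,p3},{p2,p4},{p3,p4},{p2,p3,p4}} V13={{p5},{p1,p6},{p5,p6}} V23={{p1,p2}}
C dims 3,3; δ0: rk_F7 2
degree 0: 3−2−0 = 1 → Ȟ^0 ≅ Z/7
degree 1: 3−0−2 = 1 → Ȟ^1 ≅ Z/7
degree 2: 0−0−0 = 0 → Ȟ^2 ≅ 0

Ȟ^0(U;F) ≅ Z/7,  Ȟ^1(U;F) ≅ Z/7,  Ȟ^2(U;F) ≅ 0


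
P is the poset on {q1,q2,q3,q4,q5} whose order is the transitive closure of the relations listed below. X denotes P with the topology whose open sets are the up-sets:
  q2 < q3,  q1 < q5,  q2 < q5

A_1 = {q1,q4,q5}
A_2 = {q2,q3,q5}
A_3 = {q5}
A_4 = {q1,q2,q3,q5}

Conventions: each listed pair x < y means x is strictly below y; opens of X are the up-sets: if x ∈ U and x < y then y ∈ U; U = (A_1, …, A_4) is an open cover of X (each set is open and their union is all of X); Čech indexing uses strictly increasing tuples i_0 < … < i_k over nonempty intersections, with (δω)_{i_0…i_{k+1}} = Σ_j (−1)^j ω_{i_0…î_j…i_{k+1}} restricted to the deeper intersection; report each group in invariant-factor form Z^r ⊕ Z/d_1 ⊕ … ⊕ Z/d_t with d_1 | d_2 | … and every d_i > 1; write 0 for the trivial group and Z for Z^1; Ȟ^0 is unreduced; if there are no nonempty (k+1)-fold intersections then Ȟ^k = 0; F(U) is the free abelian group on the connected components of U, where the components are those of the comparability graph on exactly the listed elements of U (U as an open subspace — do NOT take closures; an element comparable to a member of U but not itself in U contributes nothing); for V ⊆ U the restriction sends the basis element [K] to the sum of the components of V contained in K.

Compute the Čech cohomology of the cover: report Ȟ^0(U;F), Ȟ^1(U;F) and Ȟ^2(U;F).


nonempty intersections:
  A12={q5} A13={q5} A14={q1,q5} A23={q5} A24={q2,q3,q5} A34={q5}
  A123={q5} A124={q5} A134={q5} A234={q5}
  A1234={q5}
components per intersection:
  A1: {q1,q5} {q4}
  A2: {q2,q3,q5}
  A3: {q5}
  A4: {q1,q2,q3,q5}
  A12: {q5}
  A13: {q5}
  A14: {q1,q5}
  A23: {q5}
  A24: {q2,q3,q5}
  A34: {q5}
  A123: {q5}
  A124: {q5}
  A134: {q5}
  A234: {q5}
  A1234: {q5}
C dims 5,6,4,1; δ0: rk 3, SNF 1^3; δ1: rk 3, SNF 1^3; δ2: rk 1, SNF 1^1
Ȟ^0: (5−3)−0=2 ⇒ Z^2
Ȟ^1: (6−3)−3=0 ⇒ 0
Ȟ^2: (4−1)−3=0 ⇒ 0

Ȟ^0 ≅ Z^2; Ȟ^1 ≅ 0; Ȟ^2 ≅ 0


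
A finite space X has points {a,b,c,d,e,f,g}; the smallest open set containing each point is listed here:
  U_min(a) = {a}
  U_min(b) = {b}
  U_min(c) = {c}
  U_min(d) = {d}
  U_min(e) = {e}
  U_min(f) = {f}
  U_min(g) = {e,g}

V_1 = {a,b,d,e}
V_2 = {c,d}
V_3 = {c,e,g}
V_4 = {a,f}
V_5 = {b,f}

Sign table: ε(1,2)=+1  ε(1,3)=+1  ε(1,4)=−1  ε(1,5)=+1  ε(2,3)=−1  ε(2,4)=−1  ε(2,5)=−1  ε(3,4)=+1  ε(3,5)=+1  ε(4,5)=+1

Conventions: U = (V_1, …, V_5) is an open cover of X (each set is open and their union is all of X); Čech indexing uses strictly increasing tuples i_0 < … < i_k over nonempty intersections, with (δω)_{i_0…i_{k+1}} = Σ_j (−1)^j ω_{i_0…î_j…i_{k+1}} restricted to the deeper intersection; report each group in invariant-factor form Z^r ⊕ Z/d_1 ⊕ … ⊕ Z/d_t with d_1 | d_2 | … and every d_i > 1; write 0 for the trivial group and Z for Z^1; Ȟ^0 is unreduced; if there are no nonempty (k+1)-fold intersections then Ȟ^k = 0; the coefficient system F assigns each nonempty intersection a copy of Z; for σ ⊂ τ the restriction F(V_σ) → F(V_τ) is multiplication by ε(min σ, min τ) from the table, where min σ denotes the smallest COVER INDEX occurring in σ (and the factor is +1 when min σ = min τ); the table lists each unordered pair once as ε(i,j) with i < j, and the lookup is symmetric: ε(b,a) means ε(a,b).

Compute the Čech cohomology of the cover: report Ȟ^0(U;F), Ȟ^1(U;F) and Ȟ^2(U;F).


Ȟ^0(U;F) ≅ 0,  Ȟ^1(U;F) ≅ Z ⊕ Z/2,  Ȟ^2(U;F) ≅ 0

intersection data:
  V12={d} V13={e} V14={a} V15={b} V23={c} V45={f}
C dims 5,6; δ0: rk 5, SNF 1^4·2
Ȟ^0 = (5 − 5) − 0 = 0, so Ȟ^0 ≅ 0
Ȟ^1 = (6 − 0) − 5 = 1 plus torsion [2], so Ȟ^1 ≅ Z ⊕ Z/2
Ȟ^2 = (0 − 0) − 0 = 0, so Ȟ^2 ≅ 0


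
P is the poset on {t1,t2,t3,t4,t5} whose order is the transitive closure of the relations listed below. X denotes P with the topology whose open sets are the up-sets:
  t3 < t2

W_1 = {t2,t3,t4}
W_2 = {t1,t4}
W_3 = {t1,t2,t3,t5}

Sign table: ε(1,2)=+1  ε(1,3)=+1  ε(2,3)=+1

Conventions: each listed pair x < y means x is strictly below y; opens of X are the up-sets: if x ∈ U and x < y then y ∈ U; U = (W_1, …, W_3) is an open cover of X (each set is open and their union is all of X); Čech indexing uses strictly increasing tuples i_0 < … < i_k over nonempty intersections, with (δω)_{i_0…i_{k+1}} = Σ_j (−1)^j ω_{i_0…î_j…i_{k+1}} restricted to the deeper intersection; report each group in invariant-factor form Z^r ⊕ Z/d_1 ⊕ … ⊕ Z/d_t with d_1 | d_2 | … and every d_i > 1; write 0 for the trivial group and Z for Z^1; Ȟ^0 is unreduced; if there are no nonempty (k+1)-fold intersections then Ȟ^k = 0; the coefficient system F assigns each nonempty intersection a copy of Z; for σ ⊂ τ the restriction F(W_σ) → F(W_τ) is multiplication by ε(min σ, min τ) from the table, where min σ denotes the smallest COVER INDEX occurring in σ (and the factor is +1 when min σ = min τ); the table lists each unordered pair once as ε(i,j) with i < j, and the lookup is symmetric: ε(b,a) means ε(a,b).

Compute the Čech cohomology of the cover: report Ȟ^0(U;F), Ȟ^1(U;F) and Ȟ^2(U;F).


nonempty intersections:
  W12={t4} W13={t2,t3} W23={t1}
C dims 3,3; δ0: rk 2, SNF 1^2
Ȟ^0: (3−2)−0=1 ⇒ Z
Ȟ^1: (3−0)−2=1 ⇒ Z
Ȟ^2: (0−0)−0=0 ⇒ 0

Ȟ^0 ≅ Z; Ȟ^1 ≅ Z; Ȟ^2 ≅ 0


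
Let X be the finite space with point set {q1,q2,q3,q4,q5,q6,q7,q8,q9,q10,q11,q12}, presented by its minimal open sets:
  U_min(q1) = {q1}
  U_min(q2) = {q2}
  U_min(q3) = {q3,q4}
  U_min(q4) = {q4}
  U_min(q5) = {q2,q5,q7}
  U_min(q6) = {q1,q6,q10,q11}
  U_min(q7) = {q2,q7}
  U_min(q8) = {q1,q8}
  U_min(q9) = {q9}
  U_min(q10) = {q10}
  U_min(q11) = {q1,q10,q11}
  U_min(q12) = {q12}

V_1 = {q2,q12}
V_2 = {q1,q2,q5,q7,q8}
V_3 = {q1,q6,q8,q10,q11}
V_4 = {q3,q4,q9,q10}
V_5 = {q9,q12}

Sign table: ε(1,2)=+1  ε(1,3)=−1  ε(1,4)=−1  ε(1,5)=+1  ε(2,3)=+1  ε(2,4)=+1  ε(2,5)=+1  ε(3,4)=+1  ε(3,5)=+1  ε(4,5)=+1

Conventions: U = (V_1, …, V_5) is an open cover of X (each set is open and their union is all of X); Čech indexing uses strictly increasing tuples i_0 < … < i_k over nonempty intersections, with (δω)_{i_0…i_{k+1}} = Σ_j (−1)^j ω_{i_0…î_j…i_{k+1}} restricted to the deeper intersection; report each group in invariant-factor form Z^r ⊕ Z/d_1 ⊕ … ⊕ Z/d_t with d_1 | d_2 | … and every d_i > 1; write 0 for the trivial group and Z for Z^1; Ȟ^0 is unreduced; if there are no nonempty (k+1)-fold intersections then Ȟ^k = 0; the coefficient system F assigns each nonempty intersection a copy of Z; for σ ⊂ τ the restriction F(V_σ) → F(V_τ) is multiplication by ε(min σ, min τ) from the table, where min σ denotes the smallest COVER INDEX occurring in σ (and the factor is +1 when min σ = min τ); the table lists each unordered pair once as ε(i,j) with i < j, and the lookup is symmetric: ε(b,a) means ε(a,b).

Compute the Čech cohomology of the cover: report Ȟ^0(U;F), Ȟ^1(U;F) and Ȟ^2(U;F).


Ȟ^0 = Z, Ȟ^1 = Z and Ȟ^2 = 0

nerve simplices:
  V12={q2} V15={q12} V23={q1,q8} V34={q10} V45={q9}
C dims 5,5; δ0: rk 4, SNF 1^4
degree 0: 5−4−0 = 1 → Ȟ^0 ≅ Z
degree 1: 5−0−4 = 1 → Ȟ^1 ≅ Z
degree 2: 0−0−0 = 0 → Ȟ^2 ≅ 0


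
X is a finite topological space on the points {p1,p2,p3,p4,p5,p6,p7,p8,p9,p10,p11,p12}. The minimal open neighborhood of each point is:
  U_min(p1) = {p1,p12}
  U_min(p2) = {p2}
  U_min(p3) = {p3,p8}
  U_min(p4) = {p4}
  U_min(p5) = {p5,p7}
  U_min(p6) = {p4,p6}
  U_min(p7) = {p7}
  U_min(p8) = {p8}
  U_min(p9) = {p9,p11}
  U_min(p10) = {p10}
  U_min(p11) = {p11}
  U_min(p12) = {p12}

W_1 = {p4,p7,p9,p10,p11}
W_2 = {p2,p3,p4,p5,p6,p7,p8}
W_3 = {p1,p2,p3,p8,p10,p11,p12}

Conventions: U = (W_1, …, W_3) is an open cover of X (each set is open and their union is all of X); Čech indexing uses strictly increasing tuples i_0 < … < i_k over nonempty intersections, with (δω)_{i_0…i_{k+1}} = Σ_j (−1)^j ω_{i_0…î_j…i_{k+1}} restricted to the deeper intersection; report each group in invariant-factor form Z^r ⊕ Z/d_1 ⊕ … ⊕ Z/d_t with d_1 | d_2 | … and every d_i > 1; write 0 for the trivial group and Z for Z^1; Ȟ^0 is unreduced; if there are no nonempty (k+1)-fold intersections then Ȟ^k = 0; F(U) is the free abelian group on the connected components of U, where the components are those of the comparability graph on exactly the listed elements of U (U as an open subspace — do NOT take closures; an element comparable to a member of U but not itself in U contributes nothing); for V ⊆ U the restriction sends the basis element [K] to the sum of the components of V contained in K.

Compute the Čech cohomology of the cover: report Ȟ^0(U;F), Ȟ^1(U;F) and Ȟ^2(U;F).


Ȟ^0 ≅ Z^7, Ȟ^1 ≅ 0 and Ȟ^2 ≅ 0

nonempty overlaps:
  W12={p4,p7} W13={p10,p11} W23={p2,p3,p8}
components per intersection:
  W1: {p4} {p7} {p9,p11} {p10}
  W2: {p2} {p3,p8} {p4,p6} {p5,p7}
  W3: {p1,p12} {p2} {p3,p8} {p10} {p11}
  W12: {p4} {p7}
  W13: {p10} {p11}
  W23: {p2} {p3,p8}
C dims 13,6; δ0: rk 6, SNF 1^6
degree 0: 13−6−0 = 7 → Ȟ^0 ≅ Z^7
degree 1: 6−0−6 = 0 → Ȟ^1 ≅ 0
degree 2: 0−0−0 = 0 → Ȟ^2 ≅ 0


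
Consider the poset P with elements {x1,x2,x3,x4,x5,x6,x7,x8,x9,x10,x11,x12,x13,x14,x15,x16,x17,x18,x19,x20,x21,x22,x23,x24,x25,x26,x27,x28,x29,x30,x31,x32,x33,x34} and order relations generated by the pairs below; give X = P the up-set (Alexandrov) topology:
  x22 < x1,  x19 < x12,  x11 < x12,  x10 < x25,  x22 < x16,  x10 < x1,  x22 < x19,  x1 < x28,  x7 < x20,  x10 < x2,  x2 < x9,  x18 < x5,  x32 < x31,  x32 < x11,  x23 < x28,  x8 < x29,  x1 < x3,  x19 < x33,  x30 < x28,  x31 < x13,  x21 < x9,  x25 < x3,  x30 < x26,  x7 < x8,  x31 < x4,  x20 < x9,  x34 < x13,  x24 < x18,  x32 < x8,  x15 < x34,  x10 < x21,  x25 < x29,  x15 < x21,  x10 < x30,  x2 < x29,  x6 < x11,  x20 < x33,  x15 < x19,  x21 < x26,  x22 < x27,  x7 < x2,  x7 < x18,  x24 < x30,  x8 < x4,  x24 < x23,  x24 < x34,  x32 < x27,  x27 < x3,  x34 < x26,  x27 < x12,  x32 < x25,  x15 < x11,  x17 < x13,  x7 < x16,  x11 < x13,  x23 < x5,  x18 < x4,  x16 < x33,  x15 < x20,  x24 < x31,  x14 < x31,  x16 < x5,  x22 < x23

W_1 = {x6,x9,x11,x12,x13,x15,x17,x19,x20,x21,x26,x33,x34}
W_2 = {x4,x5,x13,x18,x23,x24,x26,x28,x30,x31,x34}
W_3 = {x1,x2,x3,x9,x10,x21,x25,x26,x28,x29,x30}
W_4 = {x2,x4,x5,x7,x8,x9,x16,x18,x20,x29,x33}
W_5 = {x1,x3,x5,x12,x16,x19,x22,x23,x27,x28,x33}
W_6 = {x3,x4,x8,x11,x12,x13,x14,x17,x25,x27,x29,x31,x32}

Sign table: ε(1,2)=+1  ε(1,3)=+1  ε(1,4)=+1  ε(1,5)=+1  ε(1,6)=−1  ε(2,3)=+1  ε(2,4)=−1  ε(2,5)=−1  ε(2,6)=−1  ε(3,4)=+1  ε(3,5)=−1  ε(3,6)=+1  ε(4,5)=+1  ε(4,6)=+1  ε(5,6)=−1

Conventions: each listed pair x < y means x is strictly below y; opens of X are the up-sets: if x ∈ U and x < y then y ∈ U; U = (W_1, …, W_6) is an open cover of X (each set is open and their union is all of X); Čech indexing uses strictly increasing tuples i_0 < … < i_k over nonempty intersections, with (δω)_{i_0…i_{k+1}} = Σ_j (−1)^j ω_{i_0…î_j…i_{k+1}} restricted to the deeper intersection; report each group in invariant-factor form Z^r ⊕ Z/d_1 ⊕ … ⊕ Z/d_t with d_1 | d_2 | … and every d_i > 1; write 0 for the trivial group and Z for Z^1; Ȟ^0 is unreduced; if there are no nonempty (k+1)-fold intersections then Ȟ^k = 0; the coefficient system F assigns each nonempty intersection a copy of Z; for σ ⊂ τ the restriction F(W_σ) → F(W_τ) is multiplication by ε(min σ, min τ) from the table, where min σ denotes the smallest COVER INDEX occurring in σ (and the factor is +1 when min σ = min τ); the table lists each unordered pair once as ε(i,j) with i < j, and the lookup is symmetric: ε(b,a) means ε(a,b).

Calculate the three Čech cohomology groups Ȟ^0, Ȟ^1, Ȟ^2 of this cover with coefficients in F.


Ȟ^0 ≅ 0, Ȟ^1 ≅ Z/2, Ȟ^2 ≅ Z

nerve simplices:
  W12={x13,x26,x34} W13={x9,x21,x26} W14={x9,x20,x33} W15={x12,x19,x33} W16={x11,x12,x13,x17} W23={x26,x28,x30} W24={x4,x5,x18} W25={x5,x23,x28} W26={x4,x13,x31} W34={x2,x9,x29} W35={x1,x3,x28} W36={x3,x25,x29} W45={x5,x16,x33} W46={x4,x8,x29} W56={x3,x12,x27}
  W123={x26} W126={x13} W134={x9} W145={x33} W156={x12} W235={x28} W245={x5} W246={x4} W346={x29} W356={x3}
C dims 6,15,10; δ0: rk 6, SNF 1^5·2; δ1: rk 9, SNF 1^9
degree 0: 6−6−0 = 0 → Ȟ^0 ≅ 0
degree 1: 15−9−6 = 0 plus torsion [2] → Ȟ^1 ≅ Z/2
degree 2: 10−0−9 = 1 → Ȟ^2 ≅ Z


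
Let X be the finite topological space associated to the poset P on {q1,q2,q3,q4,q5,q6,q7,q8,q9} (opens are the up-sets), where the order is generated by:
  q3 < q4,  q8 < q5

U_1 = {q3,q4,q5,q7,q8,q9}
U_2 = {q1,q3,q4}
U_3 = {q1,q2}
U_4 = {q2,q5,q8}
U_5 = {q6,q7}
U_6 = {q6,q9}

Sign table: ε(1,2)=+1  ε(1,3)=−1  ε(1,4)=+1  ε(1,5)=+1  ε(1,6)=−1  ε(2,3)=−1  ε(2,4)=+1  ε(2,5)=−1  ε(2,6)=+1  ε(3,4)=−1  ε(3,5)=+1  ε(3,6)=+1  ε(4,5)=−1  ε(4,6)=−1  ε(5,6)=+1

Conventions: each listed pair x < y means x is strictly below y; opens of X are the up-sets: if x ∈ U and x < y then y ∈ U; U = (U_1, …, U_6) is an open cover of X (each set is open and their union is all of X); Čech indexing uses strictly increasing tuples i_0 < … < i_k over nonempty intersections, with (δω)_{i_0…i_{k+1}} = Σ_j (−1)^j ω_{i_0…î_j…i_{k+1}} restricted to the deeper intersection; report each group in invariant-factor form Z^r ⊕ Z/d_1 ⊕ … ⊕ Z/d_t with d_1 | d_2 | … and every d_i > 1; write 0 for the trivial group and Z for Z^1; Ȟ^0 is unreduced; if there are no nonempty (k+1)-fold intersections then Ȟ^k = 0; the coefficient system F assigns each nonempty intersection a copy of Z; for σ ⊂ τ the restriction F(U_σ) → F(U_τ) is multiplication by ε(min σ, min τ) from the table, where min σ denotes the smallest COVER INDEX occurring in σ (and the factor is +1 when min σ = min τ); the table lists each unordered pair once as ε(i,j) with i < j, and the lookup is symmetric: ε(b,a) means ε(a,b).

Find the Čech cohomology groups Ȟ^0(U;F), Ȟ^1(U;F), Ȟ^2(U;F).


cover nerve:
  U12={q3,q4} U14={q5,q8} U15={q7} U16={q9} U23={q1} U34={q2} U56={q6}
C dims 6,7; δ0: rk 6, SNF 1^5·2
Ȟ^0: (6−6)−0=0 ⇒ 0
Ȟ^1: (7−0)−6=1 plus torsion [2] ⇒ Z ⊕ Z/2
Ȟ^2: (0−0)−0=0 ⇒ 0

Ȟ^0 ≅ 0, Ȟ^1 ≅ Z ⊕ Z/2, Ȟ^2 ≅ 0


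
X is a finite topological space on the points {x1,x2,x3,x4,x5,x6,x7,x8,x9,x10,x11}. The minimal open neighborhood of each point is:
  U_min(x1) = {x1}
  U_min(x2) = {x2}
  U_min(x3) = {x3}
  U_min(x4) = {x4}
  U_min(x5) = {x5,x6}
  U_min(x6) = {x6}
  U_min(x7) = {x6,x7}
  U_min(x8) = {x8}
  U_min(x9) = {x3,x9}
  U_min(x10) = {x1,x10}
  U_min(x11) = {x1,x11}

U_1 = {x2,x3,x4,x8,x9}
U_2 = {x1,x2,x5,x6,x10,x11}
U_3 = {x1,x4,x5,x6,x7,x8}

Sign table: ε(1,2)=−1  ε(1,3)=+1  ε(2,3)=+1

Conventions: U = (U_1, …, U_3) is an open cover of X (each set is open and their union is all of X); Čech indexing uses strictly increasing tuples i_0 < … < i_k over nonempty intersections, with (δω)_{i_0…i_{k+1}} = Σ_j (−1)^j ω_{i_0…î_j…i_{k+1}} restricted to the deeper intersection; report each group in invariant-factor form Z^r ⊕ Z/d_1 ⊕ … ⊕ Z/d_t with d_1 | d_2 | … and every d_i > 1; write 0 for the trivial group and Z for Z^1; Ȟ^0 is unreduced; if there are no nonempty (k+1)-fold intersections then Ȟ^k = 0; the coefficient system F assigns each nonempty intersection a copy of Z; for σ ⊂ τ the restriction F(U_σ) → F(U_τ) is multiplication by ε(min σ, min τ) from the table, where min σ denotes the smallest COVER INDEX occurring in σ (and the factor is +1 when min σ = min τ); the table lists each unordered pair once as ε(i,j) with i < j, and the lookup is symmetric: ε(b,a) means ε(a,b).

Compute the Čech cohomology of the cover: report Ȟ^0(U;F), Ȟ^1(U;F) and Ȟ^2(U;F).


nerve of the cover:
  U12={x2} U13={x4,x8} U23={x1,x5,x6}
C dims 3,3; δ0: rk 3, SNF 1^2·2
Ȟ^0 = (3 − 3) − 0 = 0, so Ȟ^0 ≅ 0
Ȟ^1 = (3 − 0) − 3 = 0 plus torsion [2], so Ȟ^1 ≅ Z/2
Ȟ^2 = (0 − 0) − 0 = 0, so Ȟ^2 ≅ 0

Ȟ^0 = 0; Ȟ^1 = Z/2; Ȟ^2 = 0


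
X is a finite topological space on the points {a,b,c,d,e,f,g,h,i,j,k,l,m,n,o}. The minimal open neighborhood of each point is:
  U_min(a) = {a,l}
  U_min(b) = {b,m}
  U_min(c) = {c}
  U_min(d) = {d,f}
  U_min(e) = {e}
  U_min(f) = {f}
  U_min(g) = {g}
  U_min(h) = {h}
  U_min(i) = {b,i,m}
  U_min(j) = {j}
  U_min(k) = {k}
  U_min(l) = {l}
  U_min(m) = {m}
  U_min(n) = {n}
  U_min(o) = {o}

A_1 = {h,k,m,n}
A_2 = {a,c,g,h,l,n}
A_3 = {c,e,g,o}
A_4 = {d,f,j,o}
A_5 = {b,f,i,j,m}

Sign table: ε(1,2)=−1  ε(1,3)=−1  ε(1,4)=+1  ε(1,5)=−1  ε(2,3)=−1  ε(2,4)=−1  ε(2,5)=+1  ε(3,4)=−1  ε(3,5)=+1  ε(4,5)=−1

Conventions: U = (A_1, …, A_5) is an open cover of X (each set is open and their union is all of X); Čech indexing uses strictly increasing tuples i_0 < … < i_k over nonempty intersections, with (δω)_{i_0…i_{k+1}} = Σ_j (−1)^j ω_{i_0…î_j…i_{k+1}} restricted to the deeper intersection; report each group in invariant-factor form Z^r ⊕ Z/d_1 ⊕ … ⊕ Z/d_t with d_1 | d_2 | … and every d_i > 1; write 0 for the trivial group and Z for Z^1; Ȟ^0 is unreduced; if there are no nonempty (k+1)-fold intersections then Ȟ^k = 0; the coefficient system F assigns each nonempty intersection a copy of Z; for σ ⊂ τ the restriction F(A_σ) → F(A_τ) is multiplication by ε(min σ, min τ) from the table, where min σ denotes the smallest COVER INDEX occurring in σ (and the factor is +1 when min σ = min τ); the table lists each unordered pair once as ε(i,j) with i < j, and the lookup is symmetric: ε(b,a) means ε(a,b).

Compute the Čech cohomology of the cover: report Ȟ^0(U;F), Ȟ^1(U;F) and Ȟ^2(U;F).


nerve of the cover:
  A12={h,n} A15={m} A23={c,g} A34={o} A45={f,j}
C dims 5,5; δ0: rk 5, SNF 1^4·2
Ȟ^0 = (5 − 5) − 0 = 0, so Ȟ^0 ≅ 0
Ȟ^1 = (5 − 0) − 5 = 0 plus torsion [2], so Ȟ^1 ≅ Z/2
Ȟ^2 = (0 − 0) − 0 = 0, so Ȟ^2 ≅ 0

Ȟ^0(U;F) ≅ 0,  Ȟ^1(U;F) ≅ Z/2,  Ȟ^2(U;F) ≅ 0
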